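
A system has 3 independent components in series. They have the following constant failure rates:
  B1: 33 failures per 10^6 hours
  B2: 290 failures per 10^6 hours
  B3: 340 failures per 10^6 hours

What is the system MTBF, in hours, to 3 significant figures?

Series of exponential components: λ_sys = Σ λ_i
λ_sys = 0.000033 + 0.00029 + 0.00034 = 6.6300e-04 /h
MTBF = 1 / λ_sys = 1510 h

1510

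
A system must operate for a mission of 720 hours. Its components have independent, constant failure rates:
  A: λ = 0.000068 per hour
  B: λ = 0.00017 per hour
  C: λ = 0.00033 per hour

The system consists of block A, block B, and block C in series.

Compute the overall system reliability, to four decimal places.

R(A) = exp(−0.000068 × 720) = 0.952219
R(B) = exp(−0.00017 × 720) = 0.884794
R(C) = exp(−0.00033 × 720) = 0.788518
Series (A, B, and C): 0.952219 × 0.884794 × 0.788518 = 0.6643

0.6643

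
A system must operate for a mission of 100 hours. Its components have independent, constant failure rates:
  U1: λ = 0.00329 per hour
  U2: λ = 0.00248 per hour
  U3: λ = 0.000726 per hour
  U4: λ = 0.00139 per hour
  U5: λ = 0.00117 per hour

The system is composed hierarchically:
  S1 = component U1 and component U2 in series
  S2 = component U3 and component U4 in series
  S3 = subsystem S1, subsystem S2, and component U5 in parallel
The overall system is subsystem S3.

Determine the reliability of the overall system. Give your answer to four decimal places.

0.9908

R(U1) = exp(−0.00329 × 100) = 0.719643
R(U2) = exp(−0.00248 × 100) = 0.780360
R(U3) = exp(−0.000726 × 100) = 0.929973
R(U4) = exp(−0.00139 × 100) = 0.870228
R(U5) = exp(−0.00117 × 100) = 0.889585
Series (U1 and U2): 0.719643 × 0.780360 = 0.561581
Series (U3 and U4): 0.929973 × 0.870228 = 0.809289
Parallel ([0.561581], [0.809289], and U5): 1 − (1 − 0.561581)(1 − 0.809289)(1 − 0.889585) = 0.9908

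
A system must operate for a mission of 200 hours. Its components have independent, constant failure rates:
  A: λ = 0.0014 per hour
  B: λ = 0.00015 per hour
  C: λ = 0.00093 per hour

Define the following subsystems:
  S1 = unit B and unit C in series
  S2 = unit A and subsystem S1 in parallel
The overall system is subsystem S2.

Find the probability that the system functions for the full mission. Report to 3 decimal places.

R(A) = exp(−0.0014 × 200) = 0.75578
R(B) = exp(−0.00015 × 200) = 0.97045
R(C) = exp(−0.00093 × 200) = 0.83027
Series (B and C): 0.97045 × 0.83027 = 0.80574
Parallel (A and [0.80574]): 1 − (1 − 0.75578)(1 − 0.80574) = 0.953

0.953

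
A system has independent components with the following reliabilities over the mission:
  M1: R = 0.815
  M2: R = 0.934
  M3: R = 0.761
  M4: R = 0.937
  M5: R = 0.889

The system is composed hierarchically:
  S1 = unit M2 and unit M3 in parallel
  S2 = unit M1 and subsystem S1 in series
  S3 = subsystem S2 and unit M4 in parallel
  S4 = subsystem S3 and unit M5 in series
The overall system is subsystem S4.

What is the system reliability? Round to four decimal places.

Parallel (M2 and M3): 1 − (1 − 0.934000)(1 − 0.761000) = 0.984226
Series (M1 and [0.984226]): 0.815000 × 0.984226 = 0.802144
Parallel ([0.802144] and M4): 1 − (1 − 0.802144)(1 − 0.937000) = 0.987535
Series ([0.987535] and M5): 0.987535 × 0.889000 = 0.8779

0.8779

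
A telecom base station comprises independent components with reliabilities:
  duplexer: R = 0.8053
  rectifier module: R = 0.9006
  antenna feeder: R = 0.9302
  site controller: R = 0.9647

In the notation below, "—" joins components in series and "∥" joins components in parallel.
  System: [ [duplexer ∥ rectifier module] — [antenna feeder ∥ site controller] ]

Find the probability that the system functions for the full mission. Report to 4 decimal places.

Parallel (duplexer and rectifier module): 1 − (1 − 0.805300)(1 − 0.900600) = 0.980647
Parallel (antenna feeder and site controller): 1 − (1 − 0.930200)(1 − 0.964700) = 0.997536
Series ([0.980647] and [0.997536]): 0.980647 × 0.997536 = 0.9782

0.9782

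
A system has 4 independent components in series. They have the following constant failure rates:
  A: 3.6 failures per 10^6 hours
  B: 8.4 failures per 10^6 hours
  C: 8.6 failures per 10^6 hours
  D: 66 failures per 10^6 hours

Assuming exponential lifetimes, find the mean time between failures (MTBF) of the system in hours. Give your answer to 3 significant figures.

Series of exponential components: λ_sys = Σ λ_i
λ_sys = 0.0000036 + 0.0000084 + 0.0000086 + 0.000066 = 8.6600e-05 /h
MTBF = 1 / λ_sys = 11500 h

11500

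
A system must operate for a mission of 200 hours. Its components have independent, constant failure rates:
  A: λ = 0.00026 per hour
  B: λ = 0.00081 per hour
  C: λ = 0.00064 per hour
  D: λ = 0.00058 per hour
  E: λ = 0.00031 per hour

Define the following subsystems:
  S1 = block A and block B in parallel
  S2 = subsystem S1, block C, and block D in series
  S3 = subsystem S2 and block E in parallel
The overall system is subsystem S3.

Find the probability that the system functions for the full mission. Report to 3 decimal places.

0.987

R(A) = exp(−0.00026 × 200) = 0.94933
R(B) = exp(−0.00081 × 200) = 0.85044
R(C) = exp(−0.00064 × 200) = 0.87985
R(D) = exp(−0.00058 × 200) = 0.89048
R(E) = exp(−0.00031 × 200) = 0.93988
Parallel (A and B): 1 − (1 − 0.94933)(1 − 0.85044) = 0.99242
Series ([0.99242], C, and D): 0.99242 × 0.87985 × 0.89048 = 0.77755
Parallel ([0.77755] and E): 1 − (1 − 0.77755)(1 − 0.93988) = 0.987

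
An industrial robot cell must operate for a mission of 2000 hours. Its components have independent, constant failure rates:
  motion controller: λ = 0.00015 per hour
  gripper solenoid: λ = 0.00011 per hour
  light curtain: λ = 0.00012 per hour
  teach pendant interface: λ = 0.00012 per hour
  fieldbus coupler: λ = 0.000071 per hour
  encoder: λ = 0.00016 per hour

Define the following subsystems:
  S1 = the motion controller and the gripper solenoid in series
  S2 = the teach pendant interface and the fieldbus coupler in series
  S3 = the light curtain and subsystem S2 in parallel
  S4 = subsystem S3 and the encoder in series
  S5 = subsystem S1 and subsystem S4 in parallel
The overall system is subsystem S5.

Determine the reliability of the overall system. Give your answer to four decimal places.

R(motion controller) = exp(−0.00015 × 2000) = 0.740818
R(gripper solenoid) = exp(−0.00011 × 2000) = 0.802519
R(light curtain) = exp(−0.00012 × 2000) = 0.786628
R(teach pendant interface) = exp(−0.00012 × 2000) = 0.786628
R(fieldbus coupler) = exp(−0.000071 × 2000) = 0.867621
R(encoder) = exp(−0.00016 × 2000) = 0.726149
Series (motion controller and gripper solenoid): 0.740818 × 0.802519 = 0.594521
Series (teach pendant interface and fieldbus coupler): 0.786628 × 0.867621 = 0.682495
Parallel (light curtain and [0.682495]): 1 − (1 − 0.786628)(1 − 0.682495) = 0.932253
Series ([0.932253] and encoder): 0.932253 × 0.726149 = 0.676955
Parallel ([0.594521] and [0.676955]): 1 − (1 − 0.594521)(1 − 0.676955) = 0.8690

0.8690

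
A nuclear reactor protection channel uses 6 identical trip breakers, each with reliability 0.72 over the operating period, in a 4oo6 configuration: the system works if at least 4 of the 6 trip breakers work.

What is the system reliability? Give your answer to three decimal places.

R = Σ_{i=4}^{6} C(6,i) p^i (1−p)^{6−i} with p = 0.72
C(6,4)·0.72^4·0.28^2 = 0.31604
C(6,5)·0.72^5·0.28^1 = 0.32507
C(6,6)·0.72^6·0.28^0 = 0.13931
Sum = 0.780

0.780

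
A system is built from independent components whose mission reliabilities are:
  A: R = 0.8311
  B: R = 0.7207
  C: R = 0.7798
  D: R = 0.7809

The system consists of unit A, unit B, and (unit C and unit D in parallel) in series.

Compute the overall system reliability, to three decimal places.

Parallel (C and D): 1 − (1 − 0.77980)(1 − 0.78090) = 0.95175
Series (A, B, and [0.95175]): 0.83110 × 0.72070 × 0.95175 = 0.570

0.570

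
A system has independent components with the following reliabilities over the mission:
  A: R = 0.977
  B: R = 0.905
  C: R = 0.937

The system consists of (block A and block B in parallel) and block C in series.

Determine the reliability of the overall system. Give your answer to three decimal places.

Parallel (A and B): 1 − (1 − 0.97700)(1 − 0.90500) = 0.99782
Series ([0.99782] and C): 0.99782 × 0.93700 = 0.935

0.935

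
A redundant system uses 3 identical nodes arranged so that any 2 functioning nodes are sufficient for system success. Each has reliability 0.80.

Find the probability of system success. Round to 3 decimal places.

0.896

R = Σ_{i=2}^{3} C(3,i) p^i (1−p)^{3−i} with p = 0.80
C(3,2)·0.80^2·0.20^1 = 0.38400
C(3,3)·0.80^3·0.20^0 = 0.51200
Sum = 0.896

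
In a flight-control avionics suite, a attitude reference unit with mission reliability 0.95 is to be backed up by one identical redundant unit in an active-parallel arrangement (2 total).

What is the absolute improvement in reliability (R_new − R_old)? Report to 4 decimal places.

0.0475

R_before = 0.95
R_after = 1 − (1 − 0.95)^2 = 0.9975
ΔR = 0.9975 − 0.95 = 0.0475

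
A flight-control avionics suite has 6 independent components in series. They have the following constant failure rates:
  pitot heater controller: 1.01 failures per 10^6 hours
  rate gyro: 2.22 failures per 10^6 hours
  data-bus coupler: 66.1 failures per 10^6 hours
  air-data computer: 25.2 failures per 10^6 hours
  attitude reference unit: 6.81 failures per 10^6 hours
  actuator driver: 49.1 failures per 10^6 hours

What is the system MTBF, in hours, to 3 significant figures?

Series of exponential components: λ_sys = Σ λ_i
λ_sys = 0.00000101 + 0.00000222 + 0.0000661 + 0.0000252 + 0.00000681 + 0.0000491 = 1.5044e-04 /h
MTBF = 1 / λ_sys = 6650 h

6650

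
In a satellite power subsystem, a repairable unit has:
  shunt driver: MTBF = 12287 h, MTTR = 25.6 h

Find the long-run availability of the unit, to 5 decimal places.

0.99792

A(shunt driver) = MTBF/(MTBF+MTTR) = 12287/(12287+25.6) = 0.99792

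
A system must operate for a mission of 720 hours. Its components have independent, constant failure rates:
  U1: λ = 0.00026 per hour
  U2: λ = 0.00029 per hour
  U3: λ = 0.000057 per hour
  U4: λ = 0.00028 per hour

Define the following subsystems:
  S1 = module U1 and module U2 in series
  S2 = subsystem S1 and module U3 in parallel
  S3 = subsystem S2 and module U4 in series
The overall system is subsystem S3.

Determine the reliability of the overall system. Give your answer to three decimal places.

R(U1) = exp(−0.00026 × 720) = 0.82928
R(U2) = exp(−0.00029 × 720) = 0.81156
R(U3) = exp(−0.000057 × 720) = 0.95979
R(U4) = exp(−0.00028 × 720) = 0.81742
Series (U1 and U2): 0.82928 × 0.81156 = 0.67301
Parallel ([0.67301] and U3): 1 − (1 − 0.67301)(1 − 0.95979) = 0.98685
Series ([0.98685] and U4): 0.98685 × 0.81742 = 0.807

0.807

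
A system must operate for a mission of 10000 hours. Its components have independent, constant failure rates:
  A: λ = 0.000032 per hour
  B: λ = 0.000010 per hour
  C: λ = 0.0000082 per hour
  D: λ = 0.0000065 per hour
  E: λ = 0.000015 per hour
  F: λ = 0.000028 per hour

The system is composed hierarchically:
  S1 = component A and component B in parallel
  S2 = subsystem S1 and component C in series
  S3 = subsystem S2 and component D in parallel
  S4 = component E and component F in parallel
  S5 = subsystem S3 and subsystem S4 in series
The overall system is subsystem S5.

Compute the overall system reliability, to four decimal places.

R(A) = exp(−0.000032 × 10000) = 0.726149
R(B) = exp(−0.000010 × 10000) = 0.904837
R(C) = exp(−0.0000082 × 10000) = 0.921272
R(D) = exp(−0.0000065 × 10000) = 0.937067
R(E) = exp(−0.000015 × 10000) = 0.860708
R(F) = exp(−0.000028 × 10000) = 0.755784
Parallel (A and B): 1 − (1 − 0.726149)(1 − 0.904837) = 0.973940
Series ([0.973940] and C): 0.973940 × 0.921272 = 0.897264
Parallel ([0.897264] and D): 1 − (1 − 0.897264)(1 − 0.937067) = 0.993535
Parallel (E and F): 1 − (1 − 0.860708)(1 − 0.755784) = 0.965983
Series ([0.993535] and [0.965983]): 0.993535 × 0.965983 = 0.9597

0.9597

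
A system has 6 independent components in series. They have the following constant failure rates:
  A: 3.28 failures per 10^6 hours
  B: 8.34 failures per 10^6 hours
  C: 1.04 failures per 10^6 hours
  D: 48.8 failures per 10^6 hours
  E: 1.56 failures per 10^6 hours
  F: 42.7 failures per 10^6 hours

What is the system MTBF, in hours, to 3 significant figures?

Series of exponential components: λ_sys = Σ λ_i
λ_sys = 0.00000328 + 0.00000834 + 0.00000104 + 0.0000488 + 0.00000156 + 0.0000427 = 1.0572e-04 /h
MTBF = 1 / λ_sys = 9460 h

9460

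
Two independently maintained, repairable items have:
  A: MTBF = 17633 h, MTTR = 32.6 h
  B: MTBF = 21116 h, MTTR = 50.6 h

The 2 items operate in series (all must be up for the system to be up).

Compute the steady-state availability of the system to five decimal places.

0.99577

A(A) = MTBF/(MTBF+MTTR) = 17633/(17633+32.6) = 0.998155
A(B) = MTBF/(MTBF+MTTR) = 21116/(21116+50.6) = 0.997609
Series availability: 0.998155 × 0.997609 = 0.99577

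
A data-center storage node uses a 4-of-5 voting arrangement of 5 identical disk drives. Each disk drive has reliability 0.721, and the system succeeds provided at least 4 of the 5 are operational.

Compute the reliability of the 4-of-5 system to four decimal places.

0.5718

R = Σ_{i=4}^{5} C(5,i) p^i (1−p)^{5−i} with p = 0.721
C(5,4)·0.721^4·0.279^1 = 0.376977
C(5,5)·0.721^5·0.279^0 = 0.194839
Sum = 0.5718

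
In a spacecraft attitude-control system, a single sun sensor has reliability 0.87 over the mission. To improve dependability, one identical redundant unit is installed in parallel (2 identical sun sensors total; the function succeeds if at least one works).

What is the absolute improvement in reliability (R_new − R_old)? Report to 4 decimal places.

R_before = 0.87
R_after = 1 − (1 − 0.87)^2 = 0.9831
ΔR = 0.9831 − 0.87 = 0.1131

0.1131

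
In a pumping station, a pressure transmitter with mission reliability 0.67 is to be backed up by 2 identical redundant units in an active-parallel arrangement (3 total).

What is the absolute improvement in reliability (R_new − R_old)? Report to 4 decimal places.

0.2941

R_before = 0.67
R_after = 1 − (1 − 0.67)^3 = 0.9641
ΔR = 0.9641 − 0.67 = 0.2941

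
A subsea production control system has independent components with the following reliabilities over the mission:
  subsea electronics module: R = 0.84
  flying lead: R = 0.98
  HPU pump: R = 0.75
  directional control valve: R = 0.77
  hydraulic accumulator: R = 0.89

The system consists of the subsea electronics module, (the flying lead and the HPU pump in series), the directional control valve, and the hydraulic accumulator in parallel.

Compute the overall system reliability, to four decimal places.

Series (flying lead and HPU pump): 0.980000 × 0.750000 = 0.735000
Parallel (subsea electronics module, [0.735000], directional control valve, and hydraulic accumulator): 1 − (1 − 0.840000)(1 − 0.735000)(1 − 0.770000)(1 − 0.890000) = 0.9989

0.9989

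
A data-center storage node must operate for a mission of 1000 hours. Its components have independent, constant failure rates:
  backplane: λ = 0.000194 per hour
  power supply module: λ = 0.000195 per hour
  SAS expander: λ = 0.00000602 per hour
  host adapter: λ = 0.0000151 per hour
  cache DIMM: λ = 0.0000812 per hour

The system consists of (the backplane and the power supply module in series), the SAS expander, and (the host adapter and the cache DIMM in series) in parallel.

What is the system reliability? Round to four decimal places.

R(backplane) = exp(−0.000194 × 1000) = 0.823658
R(power supply module) = exp(−0.000195 × 1000) = 0.822835
R(SAS expander) = exp(−0.00000602 × 1000) = 0.993998
R(host adapter) = exp(−0.0000151 × 1000) = 0.985013
R(cache DIMM) = exp(−0.0000812 × 1000) = 0.922009
Series (backplane and power supply module): 0.823658 × 0.822835 = 0.677735
Series (host adapter and cache DIMM): 0.985013 × 0.922009 = 0.908191
Parallel ([0.677735], SAS expander, and [0.908191]): 1 − (1 − 0.677735)(1 − 0.993998)(1 − 0.908191) = 0.9998

0.9998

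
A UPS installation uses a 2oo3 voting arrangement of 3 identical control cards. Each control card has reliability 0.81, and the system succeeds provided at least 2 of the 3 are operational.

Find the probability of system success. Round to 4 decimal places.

0.9054

R = Σ_{i=2}^{3} C(3,i) p^i (1−p)^{3−i} with p = 0.81
C(3,2)·0.81^2·0.19^1 = 0.373977
C(3,3)·0.81^3·0.19^0 = 0.531441
Sum = 0.9054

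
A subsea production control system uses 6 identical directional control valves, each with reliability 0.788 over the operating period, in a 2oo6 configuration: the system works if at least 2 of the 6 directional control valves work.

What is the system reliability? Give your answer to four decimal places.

0.9979

R = Σ_{i=2}^{6} C(6,i) p^i (1−p)^{6−i} with p = 0.788
C(6,2)·0.788^2·0.212^4 = 0.018814
C(6,3)·0.788^3·0.212^3 = 0.093243
C(6,4)·0.788^4·0.212^2 = 0.259937
C(6,5)·0.788^5·0.212^1 = 0.386472
C(6,6)·0.788^6·0.212^0 = 0.239418
Sum = 0.9979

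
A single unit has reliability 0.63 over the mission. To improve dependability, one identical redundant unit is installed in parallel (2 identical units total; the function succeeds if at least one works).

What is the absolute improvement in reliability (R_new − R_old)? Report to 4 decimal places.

R_before = 0.63
R_after = 1 − (1 − 0.63)^2 = 0.8631
ΔR = 0.8631 − 0.63 = 0.2331

0.2331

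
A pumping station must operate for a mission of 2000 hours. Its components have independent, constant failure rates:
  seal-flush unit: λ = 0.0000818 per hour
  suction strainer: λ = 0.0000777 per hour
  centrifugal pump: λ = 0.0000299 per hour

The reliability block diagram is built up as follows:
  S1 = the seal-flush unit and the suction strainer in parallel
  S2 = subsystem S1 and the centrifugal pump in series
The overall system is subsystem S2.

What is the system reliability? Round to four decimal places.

0.9215

R(seal-flush unit) = exp(−0.0000818 × 2000) = 0.849082
R(suction strainer) = exp(−0.0000777 × 2000) = 0.856073
R(centrifugal pump) = exp(−0.0000299 × 2000) = 0.941953
Parallel (seal-flush unit and suction strainer): 1 − (1 − 0.849082)(1 − 0.856073) = 0.978279
Series ([0.978279] and centrifugal pump): 0.978279 × 0.941953 = 0.9215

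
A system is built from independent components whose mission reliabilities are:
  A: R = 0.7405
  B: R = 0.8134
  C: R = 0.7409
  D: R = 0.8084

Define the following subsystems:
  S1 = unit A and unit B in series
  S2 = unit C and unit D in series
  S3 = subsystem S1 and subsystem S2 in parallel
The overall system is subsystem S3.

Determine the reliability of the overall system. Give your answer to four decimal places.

Series (A and B): 0.740500 × 0.813400 = 0.602323
Series (C and D): 0.740900 × 0.808400 = 0.598944
Parallel ([0.602323] and [0.598944]): 1 − (1 − 0.602323)(1 − 0.598944) = 0.8405

0.8405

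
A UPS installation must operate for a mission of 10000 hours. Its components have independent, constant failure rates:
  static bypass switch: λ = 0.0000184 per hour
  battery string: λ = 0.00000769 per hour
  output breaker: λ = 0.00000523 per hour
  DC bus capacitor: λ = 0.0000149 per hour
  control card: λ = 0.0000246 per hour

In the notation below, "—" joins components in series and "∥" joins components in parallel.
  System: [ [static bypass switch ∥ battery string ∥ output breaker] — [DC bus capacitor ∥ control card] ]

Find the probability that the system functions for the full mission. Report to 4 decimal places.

0.9692

R(static bypass switch) = exp(−0.0000184 × 10000) = 0.831936
R(battery string) = exp(−0.00000769 × 10000) = 0.925982
R(output breaker) = exp(−0.00000523 × 10000) = 0.949044
R(DC bus capacitor) = exp(−0.0000149 × 10000) = 0.861569
R(control card) = exp(−0.0000246 × 10000) = 0.781922
Parallel (static bypass switch, battery string, and output breaker): 1 − (1 − 0.831936)(1 − 0.925982)(1 − 0.949044) = 0.999366
Parallel (DC bus capacitor and control card): 1 − (1 − 0.861569)(1 − 0.781922) = 0.969811
Series ([0.999366] and [0.969811]): 0.999366 × 0.969811 = 0.9692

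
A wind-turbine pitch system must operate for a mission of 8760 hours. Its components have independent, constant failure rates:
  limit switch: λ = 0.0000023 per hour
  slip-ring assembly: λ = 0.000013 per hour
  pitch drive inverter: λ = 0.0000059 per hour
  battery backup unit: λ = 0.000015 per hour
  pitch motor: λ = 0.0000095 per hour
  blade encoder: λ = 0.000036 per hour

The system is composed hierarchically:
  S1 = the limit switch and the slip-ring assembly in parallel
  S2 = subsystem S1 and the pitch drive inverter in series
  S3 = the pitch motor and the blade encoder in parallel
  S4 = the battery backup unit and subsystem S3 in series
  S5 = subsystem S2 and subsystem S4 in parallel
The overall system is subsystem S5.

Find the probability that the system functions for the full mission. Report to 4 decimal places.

0.9926

R(limit switch) = exp(−0.0000023 × 8760) = 0.980054
R(slip-ring assembly) = exp(−0.000013 × 8760) = 0.892365
R(pitch drive inverter) = exp(−0.0000059 × 8760) = 0.949629
R(battery backup unit) = exp(−0.000015 × 8760) = 0.876867
R(pitch motor) = exp(−0.0000095 × 8760) = 0.920149
R(blade encoder) = exp(−0.000036 × 8760) = 0.729526
Parallel (limit switch and slip-ring assembly): 1 − (1 − 0.980054)(1 − 0.892365) = 0.997853
Series ([0.997853] and pitch drive inverter): 0.997853 × 0.949629 = 0.947590
Parallel (pitch motor and blade encoder): 1 − (1 − 0.920149)(1 − 0.729526) = 0.978402
Series (battery backup unit and [0.978402]): 0.876867 × 0.978402 = 0.857928
Parallel ([0.947590] and [0.857928]): 1 − (1 − 0.947590)(1 − 0.857928) = 0.9926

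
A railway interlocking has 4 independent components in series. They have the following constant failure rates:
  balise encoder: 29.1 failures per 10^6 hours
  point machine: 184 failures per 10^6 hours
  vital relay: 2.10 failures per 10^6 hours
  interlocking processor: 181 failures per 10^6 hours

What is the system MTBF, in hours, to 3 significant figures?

Series of exponential components: λ_sys = Σ λ_i
λ_sys = 0.0000291 + 0.000184 + 0.00000210 + 0.000181 = 3.9620e-04 /h
MTBF = 1 / λ_sys = 2520 h

2520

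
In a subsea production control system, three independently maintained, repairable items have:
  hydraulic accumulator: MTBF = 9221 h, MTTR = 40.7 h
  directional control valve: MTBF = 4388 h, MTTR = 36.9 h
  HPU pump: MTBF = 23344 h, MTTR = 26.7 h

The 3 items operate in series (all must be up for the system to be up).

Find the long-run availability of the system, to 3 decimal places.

0.986

A(hydraulic accumulator) = MTBF/(MTBF+MTTR) = 9221/(9221+40.7) = 0.995606
A(directional control valve) = MTBF/(MTBF+MTTR) = 4388/(4388+36.9) = 0.991661
A(HPU pump) = MTBF/(MTBF+MTTR) = 23344/(23344+26.7) = 0.998858
Series availability: 0.995606 × 0.991661 × 0.998858 = 0.986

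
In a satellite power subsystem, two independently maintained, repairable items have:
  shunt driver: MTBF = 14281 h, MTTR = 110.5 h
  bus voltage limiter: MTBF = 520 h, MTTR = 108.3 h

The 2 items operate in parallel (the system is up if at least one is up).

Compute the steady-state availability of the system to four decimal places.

0.9987

A(shunt driver) = MTBF/(MTBF+MTTR) = 14281/(14281+110.5) = 0.992322
A(bus voltage limiter) = MTBF/(MTBF+MTTR) = 520/(520+108.3) = 0.827630
Parallel availability: 1 − (1 − 0.992322)(1 − 0.827630) = 0.9987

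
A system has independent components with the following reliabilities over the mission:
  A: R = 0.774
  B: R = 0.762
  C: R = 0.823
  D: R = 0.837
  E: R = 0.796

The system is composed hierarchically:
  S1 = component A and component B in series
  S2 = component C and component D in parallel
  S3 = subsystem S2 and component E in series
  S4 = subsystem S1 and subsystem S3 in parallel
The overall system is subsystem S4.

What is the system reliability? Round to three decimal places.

Series (A and B): 0.77400 × 0.76200 = 0.58979
Parallel (C and D): 1 − (1 − 0.82300)(1 − 0.83700) = 0.97115
Series ([0.97115] and E): 0.97115 × 0.79600 = 0.77304
Parallel ([0.58979] and [0.77304]): 1 − (1 − 0.58979)(1 − 0.77304) = 0.907

0.907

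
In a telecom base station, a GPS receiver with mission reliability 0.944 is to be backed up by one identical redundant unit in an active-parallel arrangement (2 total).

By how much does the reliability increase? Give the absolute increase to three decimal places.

R_before = 0.944
R_after = 1 − (1 − 0.944)^2 = 0.997
ΔR = 0.997 − 0.944 = 0.053

0.053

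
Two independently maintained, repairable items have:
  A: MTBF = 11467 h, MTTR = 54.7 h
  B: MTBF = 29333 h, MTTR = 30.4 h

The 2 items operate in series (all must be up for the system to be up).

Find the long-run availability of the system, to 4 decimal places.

A(A) = MTBF/(MTBF+MTTR) = 11467/(11467+54.7) = 0.995252
A(B) = MTBF/(MTBF+MTTR) = 29333/(29333+30.4) = 0.998965
Series availability: 0.995252 × 0.998965 = 0.9942

0.9942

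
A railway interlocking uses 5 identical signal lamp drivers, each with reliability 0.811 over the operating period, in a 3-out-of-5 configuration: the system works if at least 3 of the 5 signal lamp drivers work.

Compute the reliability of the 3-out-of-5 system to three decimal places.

R = Σ_{i=3}^{5} C(5,i) p^i (1−p)^{5−i} with p = 0.811
C(5,3)·0.811^3·0.189^2 = 0.19054
C(5,4)·0.811^4·0.189^1 = 0.40880
C(5,5)·0.811^5·0.189^0 = 0.35084
Sum = 0.950

0.950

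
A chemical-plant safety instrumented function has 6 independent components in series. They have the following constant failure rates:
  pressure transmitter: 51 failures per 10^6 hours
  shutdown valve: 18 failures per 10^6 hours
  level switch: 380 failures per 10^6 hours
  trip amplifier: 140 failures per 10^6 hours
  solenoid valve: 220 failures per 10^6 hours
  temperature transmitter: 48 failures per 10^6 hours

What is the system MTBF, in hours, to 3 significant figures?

Series of exponential components: λ_sys = Σ λ_i
λ_sys = 0.000051 + 0.000018 + 0.00038 + 0.00014 + 0.00022 + 0.000048 = 8.5700e-04 /h
MTBF = 1 / λ_sys = 1170 h

1170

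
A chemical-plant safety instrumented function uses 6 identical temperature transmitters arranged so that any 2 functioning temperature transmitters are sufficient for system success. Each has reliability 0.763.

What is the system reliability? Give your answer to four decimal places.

R = Σ_{i=2}^{6} C(6,i) p^i (1−p)^{6−i} with p = 0.763
C(6,2)·0.763^2·0.237^4 = 0.027551
C(6,3)·0.763^3·0.237^3 = 0.118263
C(6,4)·0.763^4·0.237^2 = 0.285553
C(6,5)·0.763^5·0.237^1 = 0.367724
C(6,6)·0.763^6·0.237^0 = 0.197309
Sum = 0.9964

0.9964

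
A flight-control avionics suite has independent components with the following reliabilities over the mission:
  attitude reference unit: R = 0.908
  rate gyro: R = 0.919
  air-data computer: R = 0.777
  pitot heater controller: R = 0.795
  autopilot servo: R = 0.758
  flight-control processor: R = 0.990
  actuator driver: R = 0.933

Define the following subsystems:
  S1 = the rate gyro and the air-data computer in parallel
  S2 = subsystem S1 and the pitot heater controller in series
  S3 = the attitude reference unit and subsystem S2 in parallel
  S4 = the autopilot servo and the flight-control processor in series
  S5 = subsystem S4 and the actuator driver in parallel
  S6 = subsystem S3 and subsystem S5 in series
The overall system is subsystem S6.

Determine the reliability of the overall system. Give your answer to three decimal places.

0.963

Parallel (rate gyro and air-data computer): 1 − (1 − 0.91900)(1 − 0.77700) = 0.98194
Series ([0.98194] and pitot heater controller): 0.98194 × 0.79500 = 0.78064
Parallel (attitude reference unit and [0.78064]): 1 − (1 − 0.90800)(1 − 0.78064) = 0.97982
Series (autopilot servo and flight-control processor): 0.75800 × 0.99000 = 0.75042
Parallel ([0.75042] and actuator driver): 1 − (1 − 0.75042)(1 − 0.93300) = 0.98328
Series ([0.97982] and [0.98328]): 0.97982 × 0.98328 = 0.963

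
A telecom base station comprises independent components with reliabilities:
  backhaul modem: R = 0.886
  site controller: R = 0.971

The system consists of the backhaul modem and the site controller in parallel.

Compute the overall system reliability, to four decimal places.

Parallel (backhaul modem and site controller): 1 − (1 − 0.886000)(1 − 0.971000) = 0.9967

0.9967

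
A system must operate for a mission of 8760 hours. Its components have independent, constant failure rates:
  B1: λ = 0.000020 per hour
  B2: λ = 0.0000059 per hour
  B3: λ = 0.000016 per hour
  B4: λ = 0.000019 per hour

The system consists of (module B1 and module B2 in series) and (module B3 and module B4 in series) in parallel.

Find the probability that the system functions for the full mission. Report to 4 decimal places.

0.9464

R(B1) = exp(−0.000020 × 8760) = 0.839289
R(B2) = exp(−0.0000059 × 8760) = 0.949629
R(B3) = exp(−0.000016 × 8760) = 0.869219
R(B4) = exp(−0.000019 × 8760) = 0.846674
Series (B1 and B2): 0.839289 × 0.949629 = 0.797013
Series (B3 and B4): 0.869219 × 0.846674 = 0.735945
Parallel ([0.797013] and [0.735945]): 1 − (1 − 0.797013)(1 − 0.735945) = 0.9464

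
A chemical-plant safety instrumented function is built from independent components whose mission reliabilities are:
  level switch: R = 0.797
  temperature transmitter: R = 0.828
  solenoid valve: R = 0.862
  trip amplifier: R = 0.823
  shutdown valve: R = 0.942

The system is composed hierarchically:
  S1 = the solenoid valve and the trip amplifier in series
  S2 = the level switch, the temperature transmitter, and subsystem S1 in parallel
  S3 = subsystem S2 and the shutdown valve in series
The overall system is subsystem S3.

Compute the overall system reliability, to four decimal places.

Series (solenoid valve and trip amplifier): 0.862000 × 0.823000 = 0.709426
Parallel (level switch, temperature transmitter, and [0.709426]): 1 − (1 − 0.797000)(1 − 0.828000)(1 − 0.709426) = 0.989854
Series ([0.989854] and shutdown valve): 0.989854 × 0.942000 = 0.9324

0.9324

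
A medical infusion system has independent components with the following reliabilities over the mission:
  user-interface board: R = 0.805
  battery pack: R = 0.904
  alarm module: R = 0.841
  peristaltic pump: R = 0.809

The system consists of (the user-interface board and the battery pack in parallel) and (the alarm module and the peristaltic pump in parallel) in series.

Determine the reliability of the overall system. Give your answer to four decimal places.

Parallel (user-interface board and battery pack): 1 − (1 − 0.805000)(1 − 0.904000) = 0.981280
Parallel (alarm module and peristaltic pump): 1 − (1 − 0.841000)(1 − 0.809000) = 0.969631
Series ([0.981280] and [0.969631]): 0.981280 × 0.969631 = 0.9515

0.9515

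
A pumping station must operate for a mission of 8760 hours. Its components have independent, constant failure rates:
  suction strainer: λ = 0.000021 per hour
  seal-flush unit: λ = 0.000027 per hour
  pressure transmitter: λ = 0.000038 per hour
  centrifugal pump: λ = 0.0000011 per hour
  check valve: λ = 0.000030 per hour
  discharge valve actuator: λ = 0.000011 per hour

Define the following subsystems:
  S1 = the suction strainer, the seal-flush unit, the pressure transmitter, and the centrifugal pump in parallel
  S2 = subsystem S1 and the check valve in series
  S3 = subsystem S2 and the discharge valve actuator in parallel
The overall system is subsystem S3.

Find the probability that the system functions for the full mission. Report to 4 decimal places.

R(suction strainer) = exp(−0.000021 × 8760) = 0.831969
R(seal-flush unit) = exp(−0.000027 × 8760) = 0.789370
R(pressure transmitter) = exp(−0.000038 × 8760) = 0.716856
R(centrifugal pump) = exp(−0.0000011 × 8760) = 0.990410
R(check valve) = exp(−0.000030 × 8760) = 0.768896
R(discharge valve actuator) = exp(−0.000011 × 8760) = 0.908137
Parallel (suction strainer, seal-flush unit, pressure transmitter, and centrifugal pump): 1 − (1 − 0.831969)(1 − 0.789370)(1 − 0.716856)(1 − 0.990410) = 0.999904
Series ([0.999904] and check valve): 0.999904 × 0.768896 = 0.768822
Parallel ([0.768822] and discharge valve actuator): 1 − (1 − 0.768822)(1 − 0.908137) = 0.9788

0.9788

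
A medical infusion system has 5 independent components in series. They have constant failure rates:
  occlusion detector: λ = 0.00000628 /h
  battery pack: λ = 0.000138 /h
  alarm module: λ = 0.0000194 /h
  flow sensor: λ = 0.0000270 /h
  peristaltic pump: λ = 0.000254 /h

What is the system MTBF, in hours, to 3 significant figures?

2250

Series of exponential components: λ_sys = Σ λ_i
λ_sys = 0.00000628 + 0.000138 + 0.0000194 + 0.0000270 + 0.000254 = 4.4468e-04 /h
MTBF = 1 / λ_sys = 2250 h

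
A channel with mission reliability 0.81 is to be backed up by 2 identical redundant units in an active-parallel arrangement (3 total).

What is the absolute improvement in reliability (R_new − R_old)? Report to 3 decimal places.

0.183

R_before = 0.81
R_after = 1 − (1 − 0.81)^3 = 0.993
ΔR = 0.993 − 0.81 = 0.183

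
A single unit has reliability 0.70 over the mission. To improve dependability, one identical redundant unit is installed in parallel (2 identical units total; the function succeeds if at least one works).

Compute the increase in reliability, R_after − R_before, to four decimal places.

0.2100

R_before = 0.70
R_after = 1 − (1 − 0.70)^2 = 0.9100
ΔR = 0.9100 − 0.70 = 0.2100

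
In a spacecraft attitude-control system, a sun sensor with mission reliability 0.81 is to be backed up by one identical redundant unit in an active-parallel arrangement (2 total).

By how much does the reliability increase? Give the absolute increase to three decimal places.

0.154

R_before = 0.81
R_after = 1 − (1 − 0.81)^2 = 0.964
ΔR = 0.964 − 0.81 = 0.154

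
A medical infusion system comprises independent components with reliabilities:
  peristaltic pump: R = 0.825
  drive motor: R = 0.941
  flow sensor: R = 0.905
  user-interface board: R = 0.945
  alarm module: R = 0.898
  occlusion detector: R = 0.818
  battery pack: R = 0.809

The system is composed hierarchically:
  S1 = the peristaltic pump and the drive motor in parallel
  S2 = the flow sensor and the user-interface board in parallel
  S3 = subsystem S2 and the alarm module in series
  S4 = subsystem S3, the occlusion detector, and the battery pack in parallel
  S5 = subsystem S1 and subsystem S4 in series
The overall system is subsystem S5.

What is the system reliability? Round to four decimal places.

Parallel (peristaltic pump and drive motor): 1 − (1 − 0.825000)(1 − 0.941000) = 0.989675
Parallel (flow sensor and user-interface board): 1 − (1 − 0.905000)(1 − 0.945000) = 0.994775
Series ([0.994775] and alarm module): 0.994775 × 0.898000 = 0.893308
Parallel ([0.893308], occlusion detector, and battery pack): 1 − (1 − 0.893308)(1 − 0.818000)(1 − 0.809000) = 0.996291
Series ([0.989675] and [0.996291]): 0.989675 × 0.996291 = 0.9860

0.9860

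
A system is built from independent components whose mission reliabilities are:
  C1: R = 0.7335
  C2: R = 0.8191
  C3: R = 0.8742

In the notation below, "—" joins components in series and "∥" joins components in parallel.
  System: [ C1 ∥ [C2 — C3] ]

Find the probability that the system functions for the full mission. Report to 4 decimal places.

0.9243

Series (C2 and C3): 0.819100 × 0.874200 = 0.716057
Parallel (C1 and [0.716057]): 1 − (1 − 0.733500)(1 − 0.716057) = 0.9243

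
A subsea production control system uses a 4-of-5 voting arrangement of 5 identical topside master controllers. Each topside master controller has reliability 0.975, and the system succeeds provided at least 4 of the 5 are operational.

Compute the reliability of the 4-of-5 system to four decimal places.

0.9941

R = Σ_{i=4}^{5} C(5,i) p^i (1−p)^{5−i} with p = 0.975
C(5,4)·0.975^4·0.025^1 = 0.112961
C(5,5)·0.975^5·0.025^0 = 0.881096
Sum = 0.9941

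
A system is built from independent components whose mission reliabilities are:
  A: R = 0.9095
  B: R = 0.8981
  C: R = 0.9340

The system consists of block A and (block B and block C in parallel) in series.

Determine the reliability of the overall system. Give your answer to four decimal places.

0.9034

Parallel (B and C): 1 − (1 − 0.898100)(1 − 0.934000) = 0.993275
Series (A and [0.993275]): 0.909500 × 0.993275 = 0.9034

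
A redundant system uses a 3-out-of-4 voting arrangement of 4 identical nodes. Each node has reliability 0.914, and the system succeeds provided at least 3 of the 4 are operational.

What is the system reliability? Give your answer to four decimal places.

R = Σ_{i=3}^{4} C(4,i) p^i (1−p)^{4−i} with p = 0.914
C(4,3)·0.914^3·0.086^1 = 0.262662
C(4,4)·0.914^4·0.086^0 = 0.697886
Sum = 0.9605

0.9605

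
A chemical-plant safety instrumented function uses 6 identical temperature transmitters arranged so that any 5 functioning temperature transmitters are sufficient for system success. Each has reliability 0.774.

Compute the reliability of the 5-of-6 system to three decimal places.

R = Σ_{i=5}^{6} C(6,i) p^i (1−p)^{6−i} with p = 0.774
C(6,5)·0.774^5·0.226^1 = 0.37667
C(6,6)·0.774^6·0.226^0 = 0.21500
Sum = 0.592

0.592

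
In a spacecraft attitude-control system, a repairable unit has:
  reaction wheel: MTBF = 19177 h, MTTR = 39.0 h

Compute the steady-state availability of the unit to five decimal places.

A(reaction wheel) = MTBF/(MTBF+MTTR) = 19177/(19177+39.0) = 0.99797

0.99797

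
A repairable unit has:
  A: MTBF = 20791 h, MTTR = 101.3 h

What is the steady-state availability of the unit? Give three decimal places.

0.995

A(A) = MTBF/(MTBF+MTTR) = 20791/(20791+101.3) = 0.995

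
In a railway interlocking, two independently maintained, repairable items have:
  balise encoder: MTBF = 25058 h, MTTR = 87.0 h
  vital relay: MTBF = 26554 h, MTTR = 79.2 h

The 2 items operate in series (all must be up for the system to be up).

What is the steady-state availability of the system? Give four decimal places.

0.9936

A(balise encoder) = MTBF/(MTBF+MTTR) = 25058/(25058+87.0) = 0.996540
A(vital relay) = MTBF/(MTBF+MTTR) = 26554/(26554+79.2) = 0.997026
Series availability: 0.996540 × 0.997026 = 0.9936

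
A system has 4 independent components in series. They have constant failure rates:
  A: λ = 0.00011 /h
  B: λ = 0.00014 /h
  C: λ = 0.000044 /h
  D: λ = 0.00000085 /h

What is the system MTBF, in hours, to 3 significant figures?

3390

Series of exponential components: λ_sys = Σ λ_i
λ_sys = 0.00011 + 0.00014 + 0.000044 + 0.00000085 = 2.9485e-04 /h
MTBF = 1 / λ_sys = 3390 h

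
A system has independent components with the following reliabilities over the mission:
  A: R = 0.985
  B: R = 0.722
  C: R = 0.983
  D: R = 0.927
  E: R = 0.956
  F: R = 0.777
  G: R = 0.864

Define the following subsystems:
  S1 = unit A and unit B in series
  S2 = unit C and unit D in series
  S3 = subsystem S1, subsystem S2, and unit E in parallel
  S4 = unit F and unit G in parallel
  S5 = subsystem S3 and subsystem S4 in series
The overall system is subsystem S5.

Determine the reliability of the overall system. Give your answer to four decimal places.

Series (A and B): 0.985000 × 0.722000 = 0.711170
Series (C and D): 0.983000 × 0.927000 = 0.911241
Parallel ([0.711170], [0.911241], and E): 1 − (1 − 0.711170)(1 − 0.911241)(1 − 0.956000) = 0.998872
Parallel (F and G): 1 − (1 − 0.777000)(1 − 0.864000) = 0.969672
Series ([0.998872] and [0.969672]): 0.998872 × 0.969672 = 0.9686

0.9686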